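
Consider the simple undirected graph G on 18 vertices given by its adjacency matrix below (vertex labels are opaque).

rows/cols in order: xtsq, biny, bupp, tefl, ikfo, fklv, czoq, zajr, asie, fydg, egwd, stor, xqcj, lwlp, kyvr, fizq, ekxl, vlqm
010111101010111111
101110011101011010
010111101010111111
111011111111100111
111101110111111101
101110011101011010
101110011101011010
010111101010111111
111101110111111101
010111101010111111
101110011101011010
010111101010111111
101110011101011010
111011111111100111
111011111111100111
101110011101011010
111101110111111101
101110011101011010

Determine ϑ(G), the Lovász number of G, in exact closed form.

7

deg(egwd) = 11; N(egwd) = {xtsq, bupp, tefl, ikfo, zajr, asie, fydg, stor, lwlp, kyvr, ekxl}.
Vertex tefl has 15 neighbors: xtsq, biny, bupp, ikfo, fklv, czoq, zajr, asie, fydg, egwd, stor, xqcj, fizq, ekxl, vlqm.
deg(vlqm) = 11; N(vlqm) = {xtsq, bupp, tefl, ikfo, zajr, asie, fydg, stor, lwlp, kyvr, ekxl}.
deg(ekxl) = 15; N(ekxl) = {xtsq, biny, bupp, tefl, fklv, czoq, zajr, fydg, egwd, stor, xqcj, lwlp, kyvr, fizq, vlqm}.
4 parts of sizes [7, 5, 3, 3]; α(G) = 7 = ϑ (perfect).
= 7.00000000… (decimal).
Sandwich: α(G)=7 ≤ ϑ(G)=7 ≤ χ(Ḡ)=7 (collapsed).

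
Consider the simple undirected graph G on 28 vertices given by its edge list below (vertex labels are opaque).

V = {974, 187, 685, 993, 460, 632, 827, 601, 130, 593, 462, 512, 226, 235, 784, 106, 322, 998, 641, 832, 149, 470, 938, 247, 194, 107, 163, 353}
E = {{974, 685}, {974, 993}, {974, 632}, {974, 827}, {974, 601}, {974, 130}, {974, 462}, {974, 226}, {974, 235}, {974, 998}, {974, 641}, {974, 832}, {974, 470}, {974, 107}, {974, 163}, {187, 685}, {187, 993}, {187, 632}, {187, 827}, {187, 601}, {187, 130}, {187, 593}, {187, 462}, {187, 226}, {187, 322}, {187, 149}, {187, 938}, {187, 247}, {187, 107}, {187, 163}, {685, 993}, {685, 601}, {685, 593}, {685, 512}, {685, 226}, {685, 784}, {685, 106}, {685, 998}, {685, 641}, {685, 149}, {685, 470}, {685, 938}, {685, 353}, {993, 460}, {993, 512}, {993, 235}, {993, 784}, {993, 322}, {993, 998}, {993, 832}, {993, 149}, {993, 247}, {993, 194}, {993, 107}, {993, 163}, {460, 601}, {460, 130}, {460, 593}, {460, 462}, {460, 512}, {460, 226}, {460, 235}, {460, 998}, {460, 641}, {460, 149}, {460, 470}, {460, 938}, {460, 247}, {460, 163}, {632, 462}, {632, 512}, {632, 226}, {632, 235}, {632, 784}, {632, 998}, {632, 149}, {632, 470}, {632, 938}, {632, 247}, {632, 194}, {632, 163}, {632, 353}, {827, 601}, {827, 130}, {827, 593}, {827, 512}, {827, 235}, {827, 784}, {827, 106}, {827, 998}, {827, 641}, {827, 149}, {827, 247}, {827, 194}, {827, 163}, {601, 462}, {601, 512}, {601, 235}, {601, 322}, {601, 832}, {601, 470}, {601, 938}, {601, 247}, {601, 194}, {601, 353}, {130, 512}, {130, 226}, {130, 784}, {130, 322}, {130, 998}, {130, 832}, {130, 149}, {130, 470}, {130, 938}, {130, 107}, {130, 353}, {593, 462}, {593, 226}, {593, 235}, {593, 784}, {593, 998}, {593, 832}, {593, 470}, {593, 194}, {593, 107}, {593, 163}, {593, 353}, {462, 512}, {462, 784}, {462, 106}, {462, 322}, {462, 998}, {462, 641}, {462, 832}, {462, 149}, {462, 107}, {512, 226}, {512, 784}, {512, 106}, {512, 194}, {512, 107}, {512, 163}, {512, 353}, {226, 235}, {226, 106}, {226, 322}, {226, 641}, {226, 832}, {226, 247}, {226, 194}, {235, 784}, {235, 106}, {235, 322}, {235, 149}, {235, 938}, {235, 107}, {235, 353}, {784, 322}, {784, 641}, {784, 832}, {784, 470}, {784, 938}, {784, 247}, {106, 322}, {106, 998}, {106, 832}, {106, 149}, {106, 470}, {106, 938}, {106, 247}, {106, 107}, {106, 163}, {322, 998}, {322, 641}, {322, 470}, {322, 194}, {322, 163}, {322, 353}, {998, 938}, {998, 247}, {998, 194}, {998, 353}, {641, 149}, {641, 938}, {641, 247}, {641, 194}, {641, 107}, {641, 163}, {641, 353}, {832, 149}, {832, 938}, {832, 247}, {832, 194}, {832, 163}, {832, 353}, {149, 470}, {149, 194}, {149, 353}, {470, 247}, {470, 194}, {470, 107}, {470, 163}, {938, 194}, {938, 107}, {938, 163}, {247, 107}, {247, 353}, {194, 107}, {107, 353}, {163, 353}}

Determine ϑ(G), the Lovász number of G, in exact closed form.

N(827) = {974, 187, 601, 130, 593, 512, 235, 784, 106, 998, 641, 149, 247, 194, 163}, |N(827)| = 15.
N(149) = {187, 685, 993, 460, 632, 827, 130, 462, 235, 106, 641, 832, 470, 194, 353}, |N(149)| = 15.
Vertex 593 has 15 neighbors: 187, 685, 460, 827, 462, 226, 235, 784, 998, 832, 470, 194, 107, 163, 353.
deg(938) = 15; N(938) = {187, 685, 460, 632, 601, 130, 235, 784, 106, 998, 641, 832, 194, 107, 163}.
Every vertex has degree 15 (N=28); Kneser-type, 2-subsets of [8].
A has 3 distinct eigenvalues ≈ [15.0, 1.0, -5.0].
Lovász (edge-transitive): ϑ = −28·(-5)/((15)−(-5)) = 7.
= 7.000000000… (decimal).

7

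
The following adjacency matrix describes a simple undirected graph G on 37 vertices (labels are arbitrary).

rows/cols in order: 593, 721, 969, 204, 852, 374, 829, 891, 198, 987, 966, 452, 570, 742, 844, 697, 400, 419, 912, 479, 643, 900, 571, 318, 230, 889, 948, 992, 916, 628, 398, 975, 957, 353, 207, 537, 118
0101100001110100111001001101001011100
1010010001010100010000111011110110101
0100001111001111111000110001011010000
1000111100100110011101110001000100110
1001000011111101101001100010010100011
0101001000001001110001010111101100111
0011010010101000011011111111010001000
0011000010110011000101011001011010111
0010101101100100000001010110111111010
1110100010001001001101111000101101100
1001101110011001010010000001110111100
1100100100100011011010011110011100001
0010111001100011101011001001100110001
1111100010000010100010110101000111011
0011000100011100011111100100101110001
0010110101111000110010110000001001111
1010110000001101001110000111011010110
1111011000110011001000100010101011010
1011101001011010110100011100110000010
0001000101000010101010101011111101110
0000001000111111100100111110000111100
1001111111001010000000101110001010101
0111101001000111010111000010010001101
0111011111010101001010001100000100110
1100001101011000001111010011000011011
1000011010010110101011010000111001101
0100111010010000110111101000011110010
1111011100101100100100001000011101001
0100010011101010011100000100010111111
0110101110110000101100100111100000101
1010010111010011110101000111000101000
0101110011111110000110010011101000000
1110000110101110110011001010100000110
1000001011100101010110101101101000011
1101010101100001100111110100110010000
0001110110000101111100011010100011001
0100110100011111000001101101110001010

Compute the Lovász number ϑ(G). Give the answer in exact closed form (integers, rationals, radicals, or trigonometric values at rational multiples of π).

Vertex 374 has 18 neighbors: 721, 204, 829, 570, 697, 400, 419, 900, 318, 889, 948, 992, 916, 398, 975, 207, 537, 118.
N(400) = {593, 969, 852, 374, 570, 742, 697, 912, 479, 643, 889, 948, 992, 628, 398, 957, 207, 537}, |N(400)| = 18.
N(419) = {593, 721, 969, 204, 374, 829, 966, 452, 844, 697, 912, 571, 948, 916, 398, 957, 353, 537}, |N(419)| = 18.
deg(479) = 18; N(479) = {204, 891, 987, 844, 400, 912, 643, 571, 230, 948, 992, 916, 628, 398, 975, 353, 207, 537}.
Regular of degree 18 on 37 vertices: strongly regular (37,18,8,9).
The 3 distinct eigenvalues: [18.0, 2.5414, -3.5414].
−37·(-sqrt(37)/2 - 1/2) / ((18)−(-sqrt(37)/2 - 1/2)) = sqrt(37) = ϑ(G).
≈ 6.0827625 (to 7 d.p.).

sqrt(37)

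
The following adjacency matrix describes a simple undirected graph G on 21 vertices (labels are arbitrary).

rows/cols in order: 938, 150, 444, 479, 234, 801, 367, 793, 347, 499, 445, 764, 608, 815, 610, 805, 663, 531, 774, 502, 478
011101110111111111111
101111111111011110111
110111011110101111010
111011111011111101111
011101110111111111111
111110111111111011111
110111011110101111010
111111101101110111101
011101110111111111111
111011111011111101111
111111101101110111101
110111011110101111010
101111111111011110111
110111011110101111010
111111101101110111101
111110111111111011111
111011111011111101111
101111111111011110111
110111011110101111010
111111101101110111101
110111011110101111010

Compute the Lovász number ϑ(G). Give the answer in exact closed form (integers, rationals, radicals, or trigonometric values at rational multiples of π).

6

deg(815) = 15; N(815) = {938, 150, 479, 234, 801, 793, 347, 499, 445, 608, 610, 805, 663, 531, 502}.
deg(479) = 18; N(479) = {938, 150, 444, 234, 801, 367, 793, 347, 445, 764, 608, 815, 610, 805, 531, 774, 502, 478}.
N(938) = {150, 444, 479, 801, 367, 793, 499, 445, 764, 608, 815, 610, 805, 663, 531, 774, 502, 478}, |N(938)| = 18.
deg(531) = 18; N(531) = {938, 444, 479, 234, 801, 367, 793, 347, 499, 445, 764, 815, 610, 805, 663, 774, 502, 478}.
K_{6,4,3,3,3,2} (perfect); ϑ(G) = α(G) = max{6,4,3,3,3,2} = 6.
≈ 6.00000 (to 5 d.p.).
α=6, χ(Ḡ)=6; ϑ=6 lies between (collapsed).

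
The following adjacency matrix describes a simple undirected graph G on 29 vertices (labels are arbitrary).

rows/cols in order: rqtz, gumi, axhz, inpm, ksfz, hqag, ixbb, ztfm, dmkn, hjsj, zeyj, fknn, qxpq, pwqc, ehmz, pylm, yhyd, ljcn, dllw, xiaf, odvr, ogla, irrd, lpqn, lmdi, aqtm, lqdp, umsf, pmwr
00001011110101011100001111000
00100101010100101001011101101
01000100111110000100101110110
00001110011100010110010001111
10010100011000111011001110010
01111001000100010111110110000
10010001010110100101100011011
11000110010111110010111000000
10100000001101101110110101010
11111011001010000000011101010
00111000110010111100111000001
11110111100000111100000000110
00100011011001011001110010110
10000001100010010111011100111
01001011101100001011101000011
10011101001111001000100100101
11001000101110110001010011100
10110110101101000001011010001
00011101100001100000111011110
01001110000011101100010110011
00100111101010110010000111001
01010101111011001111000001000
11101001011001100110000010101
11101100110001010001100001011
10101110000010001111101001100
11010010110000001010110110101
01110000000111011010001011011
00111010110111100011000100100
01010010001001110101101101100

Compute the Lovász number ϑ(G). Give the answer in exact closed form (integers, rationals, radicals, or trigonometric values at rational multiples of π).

deg(umsf) = 14; N(umsf) = {axhz, inpm, ksfz, ixbb, dmkn, hjsj, fknn, qxpq, pwqc, ehmz, dllw, xiaf, lpqn, lqdp}.
deg(ixbb) = 14; N(ixbb) = {rqtz, inpm, ztfm, hjsj, fknn, qxpq, ehmz, ljcn, xiaf, odvr, lmdi, aqtm, umsf, pmwr}.
deg(odvr) = 14; N(odvr) = {axhz, hqag, ixbb, ztfm, dmkn, zeyj, qxpq, ehmz, pylm, dllw, lpqn, lmdi, aqtm, pmwr}.
Vertex lpqn has 14 neighbors: rqtz, gumi, axhz, ksfz, hqag, dmkn, hjsj, pwqc, pylm, xiaf, odvr, aqtm, umsf, pmwr.
29-vertex 14-regular graph: strongly regular (29,14,6,7).
spec(A) ≈ [14.0, 2.19258, -3.19258] (distinct, 5 d.p.).
With N=29: ϑ(G) = 29·(-(-sqrt(29)/2 - 1/2))/(14−(-sqrt(29)/2 - 1/2)) = sqrt(29).
≈ 5.385164807 (to 9 d.p.).

sqrt(29)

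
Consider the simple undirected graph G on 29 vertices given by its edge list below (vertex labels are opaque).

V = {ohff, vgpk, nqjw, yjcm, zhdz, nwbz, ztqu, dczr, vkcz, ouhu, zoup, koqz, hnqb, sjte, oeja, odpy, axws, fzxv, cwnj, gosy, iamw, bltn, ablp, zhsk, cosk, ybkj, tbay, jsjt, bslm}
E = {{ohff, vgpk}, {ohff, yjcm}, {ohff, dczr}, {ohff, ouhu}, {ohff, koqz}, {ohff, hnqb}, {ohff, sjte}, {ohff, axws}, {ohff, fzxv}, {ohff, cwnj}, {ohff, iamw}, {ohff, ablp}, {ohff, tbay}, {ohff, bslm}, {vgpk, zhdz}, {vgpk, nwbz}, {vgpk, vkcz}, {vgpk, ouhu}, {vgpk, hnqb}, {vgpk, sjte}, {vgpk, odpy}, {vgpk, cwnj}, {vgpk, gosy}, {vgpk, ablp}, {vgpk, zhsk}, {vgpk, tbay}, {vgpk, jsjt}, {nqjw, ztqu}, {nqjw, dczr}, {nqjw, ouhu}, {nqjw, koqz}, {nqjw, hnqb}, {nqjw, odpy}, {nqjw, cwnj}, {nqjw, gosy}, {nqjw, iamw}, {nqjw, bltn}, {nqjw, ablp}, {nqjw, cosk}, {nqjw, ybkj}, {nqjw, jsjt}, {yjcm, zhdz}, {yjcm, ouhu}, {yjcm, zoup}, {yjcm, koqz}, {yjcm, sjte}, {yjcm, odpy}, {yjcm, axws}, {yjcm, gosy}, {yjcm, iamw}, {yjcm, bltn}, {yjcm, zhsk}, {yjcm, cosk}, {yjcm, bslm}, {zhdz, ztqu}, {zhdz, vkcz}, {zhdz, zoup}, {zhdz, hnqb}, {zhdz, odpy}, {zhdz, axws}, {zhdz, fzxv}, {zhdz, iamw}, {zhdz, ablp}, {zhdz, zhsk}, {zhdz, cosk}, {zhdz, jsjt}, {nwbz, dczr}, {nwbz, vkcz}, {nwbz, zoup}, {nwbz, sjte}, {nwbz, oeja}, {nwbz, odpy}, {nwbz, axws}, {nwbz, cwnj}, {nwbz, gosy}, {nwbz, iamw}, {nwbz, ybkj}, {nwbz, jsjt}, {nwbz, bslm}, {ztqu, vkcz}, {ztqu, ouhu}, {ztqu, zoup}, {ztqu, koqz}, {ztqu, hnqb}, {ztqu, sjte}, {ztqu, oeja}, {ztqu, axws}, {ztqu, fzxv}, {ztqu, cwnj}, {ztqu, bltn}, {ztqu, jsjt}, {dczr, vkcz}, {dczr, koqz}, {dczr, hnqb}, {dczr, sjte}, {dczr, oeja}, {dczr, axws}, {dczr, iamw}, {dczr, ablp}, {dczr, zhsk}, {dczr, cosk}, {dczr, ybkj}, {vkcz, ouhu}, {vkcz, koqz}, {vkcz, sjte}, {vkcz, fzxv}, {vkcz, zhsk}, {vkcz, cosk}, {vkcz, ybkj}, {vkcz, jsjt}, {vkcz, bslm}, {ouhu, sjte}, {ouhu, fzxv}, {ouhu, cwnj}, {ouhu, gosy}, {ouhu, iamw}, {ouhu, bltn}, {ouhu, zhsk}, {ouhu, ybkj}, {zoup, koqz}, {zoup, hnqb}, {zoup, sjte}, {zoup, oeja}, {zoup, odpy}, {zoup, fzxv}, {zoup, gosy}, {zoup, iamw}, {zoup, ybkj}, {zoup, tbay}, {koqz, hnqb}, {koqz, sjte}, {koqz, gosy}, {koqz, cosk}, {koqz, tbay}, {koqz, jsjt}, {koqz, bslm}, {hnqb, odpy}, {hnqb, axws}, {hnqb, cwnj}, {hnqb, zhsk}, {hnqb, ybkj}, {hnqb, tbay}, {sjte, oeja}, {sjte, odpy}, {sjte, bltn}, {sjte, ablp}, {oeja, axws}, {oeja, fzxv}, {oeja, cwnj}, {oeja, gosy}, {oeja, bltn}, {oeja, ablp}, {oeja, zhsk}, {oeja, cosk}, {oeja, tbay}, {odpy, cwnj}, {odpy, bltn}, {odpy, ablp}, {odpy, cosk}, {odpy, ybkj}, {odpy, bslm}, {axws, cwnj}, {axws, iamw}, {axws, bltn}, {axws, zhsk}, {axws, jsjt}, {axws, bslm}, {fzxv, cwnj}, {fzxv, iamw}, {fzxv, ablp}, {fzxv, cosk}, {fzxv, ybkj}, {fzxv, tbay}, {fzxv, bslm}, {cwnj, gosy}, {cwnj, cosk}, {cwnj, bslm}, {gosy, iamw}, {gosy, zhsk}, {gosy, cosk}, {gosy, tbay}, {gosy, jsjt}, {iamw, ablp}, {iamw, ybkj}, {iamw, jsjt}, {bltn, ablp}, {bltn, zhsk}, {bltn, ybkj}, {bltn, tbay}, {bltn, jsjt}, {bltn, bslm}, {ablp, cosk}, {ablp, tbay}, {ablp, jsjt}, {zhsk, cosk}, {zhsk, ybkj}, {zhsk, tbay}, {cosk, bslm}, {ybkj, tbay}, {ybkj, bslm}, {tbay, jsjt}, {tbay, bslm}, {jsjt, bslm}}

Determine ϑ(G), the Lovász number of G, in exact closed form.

deg(vgpk) = 14; N(vgpk) = {ohff, zhdz, nwbz, vkcz, ouhu, hnqb, sjte, odpy, cwnj, gosy, ablp, zhsk, tbay, jsjt}.
Vertex zhdz has 14 neighbors: vgpk, yjcm, ztqu, vkcz, zoup, hnqb, odpy, axws, fzxv, iamw, ablp, zhsk, cosk, jsjt.
deg(ybkj) = 14; N(ybkj) = {nqjw, nwbz, dczr, vkcz, ouhu, zoup, hnqb, odpy, fzxv, iamw, bltn, zhsk, tbay, bslm}.
deg(ablp) = 14; N(ablp) = {ohff, vgpk, nqjw, zhdz, dczr, sjte, oeja, odpy, fzxv, iamw, bltn, cosk, tbay, jsjt}.
G on 29 vertices is 14-regular; strongly regular (29,14,6,7).
The 3 distinct eigenvalues: [14.0, 2.193, -3.193].
λ_max=14, λ_min=-sqrt(29)/2 - 1/2; ϑ = −29·λ_min/(λ_max−λ_min) = sqrt(29).
Numerically 5.3851648.

sqrt(29)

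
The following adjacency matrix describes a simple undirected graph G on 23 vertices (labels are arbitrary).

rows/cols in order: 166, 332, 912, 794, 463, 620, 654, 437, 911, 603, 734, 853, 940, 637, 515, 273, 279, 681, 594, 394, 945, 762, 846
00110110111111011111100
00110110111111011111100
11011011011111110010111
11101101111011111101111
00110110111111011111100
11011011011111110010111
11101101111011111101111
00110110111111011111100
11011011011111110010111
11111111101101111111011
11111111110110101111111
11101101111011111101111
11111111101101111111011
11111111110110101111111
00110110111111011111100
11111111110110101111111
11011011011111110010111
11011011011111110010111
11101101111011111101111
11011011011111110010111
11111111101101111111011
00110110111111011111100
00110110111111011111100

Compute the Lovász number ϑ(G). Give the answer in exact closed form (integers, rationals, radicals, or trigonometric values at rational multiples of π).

7

deg(681) = 17; N(681) = {166, 332, 794, 463, 654, 437, 603, 734, 853, 940, 637, 515, 273, 594, 945, 762, 846}.
Vertex 654 has 19 neighbors: 166, 332, 912, 463, 620, 437, 911, 603, 734, 940, 637, 515, 273, 279, 681, 394, 945, 762, 846.
deg(853) = 19; N(853) = {166, 332, 912, 463, 620, 437, 911, 603, 734, 940, 637, 515, 273, 279, 681, 394, 945, 762, 846}.
N(394) = {166, 332, 794, 463, 654, 437, 603, 734, 853, 940, 637, 515, 273, 594, 945, 762, 846}, |N(394)| = 17.
K_{7,6,4,3,3} (perfect); ϑ(G) = α(G) = max{7,6,4,3,3} = 7.
Numerically 7.0000.
Check 7 ≤ 7 ≤ 7: collapsed.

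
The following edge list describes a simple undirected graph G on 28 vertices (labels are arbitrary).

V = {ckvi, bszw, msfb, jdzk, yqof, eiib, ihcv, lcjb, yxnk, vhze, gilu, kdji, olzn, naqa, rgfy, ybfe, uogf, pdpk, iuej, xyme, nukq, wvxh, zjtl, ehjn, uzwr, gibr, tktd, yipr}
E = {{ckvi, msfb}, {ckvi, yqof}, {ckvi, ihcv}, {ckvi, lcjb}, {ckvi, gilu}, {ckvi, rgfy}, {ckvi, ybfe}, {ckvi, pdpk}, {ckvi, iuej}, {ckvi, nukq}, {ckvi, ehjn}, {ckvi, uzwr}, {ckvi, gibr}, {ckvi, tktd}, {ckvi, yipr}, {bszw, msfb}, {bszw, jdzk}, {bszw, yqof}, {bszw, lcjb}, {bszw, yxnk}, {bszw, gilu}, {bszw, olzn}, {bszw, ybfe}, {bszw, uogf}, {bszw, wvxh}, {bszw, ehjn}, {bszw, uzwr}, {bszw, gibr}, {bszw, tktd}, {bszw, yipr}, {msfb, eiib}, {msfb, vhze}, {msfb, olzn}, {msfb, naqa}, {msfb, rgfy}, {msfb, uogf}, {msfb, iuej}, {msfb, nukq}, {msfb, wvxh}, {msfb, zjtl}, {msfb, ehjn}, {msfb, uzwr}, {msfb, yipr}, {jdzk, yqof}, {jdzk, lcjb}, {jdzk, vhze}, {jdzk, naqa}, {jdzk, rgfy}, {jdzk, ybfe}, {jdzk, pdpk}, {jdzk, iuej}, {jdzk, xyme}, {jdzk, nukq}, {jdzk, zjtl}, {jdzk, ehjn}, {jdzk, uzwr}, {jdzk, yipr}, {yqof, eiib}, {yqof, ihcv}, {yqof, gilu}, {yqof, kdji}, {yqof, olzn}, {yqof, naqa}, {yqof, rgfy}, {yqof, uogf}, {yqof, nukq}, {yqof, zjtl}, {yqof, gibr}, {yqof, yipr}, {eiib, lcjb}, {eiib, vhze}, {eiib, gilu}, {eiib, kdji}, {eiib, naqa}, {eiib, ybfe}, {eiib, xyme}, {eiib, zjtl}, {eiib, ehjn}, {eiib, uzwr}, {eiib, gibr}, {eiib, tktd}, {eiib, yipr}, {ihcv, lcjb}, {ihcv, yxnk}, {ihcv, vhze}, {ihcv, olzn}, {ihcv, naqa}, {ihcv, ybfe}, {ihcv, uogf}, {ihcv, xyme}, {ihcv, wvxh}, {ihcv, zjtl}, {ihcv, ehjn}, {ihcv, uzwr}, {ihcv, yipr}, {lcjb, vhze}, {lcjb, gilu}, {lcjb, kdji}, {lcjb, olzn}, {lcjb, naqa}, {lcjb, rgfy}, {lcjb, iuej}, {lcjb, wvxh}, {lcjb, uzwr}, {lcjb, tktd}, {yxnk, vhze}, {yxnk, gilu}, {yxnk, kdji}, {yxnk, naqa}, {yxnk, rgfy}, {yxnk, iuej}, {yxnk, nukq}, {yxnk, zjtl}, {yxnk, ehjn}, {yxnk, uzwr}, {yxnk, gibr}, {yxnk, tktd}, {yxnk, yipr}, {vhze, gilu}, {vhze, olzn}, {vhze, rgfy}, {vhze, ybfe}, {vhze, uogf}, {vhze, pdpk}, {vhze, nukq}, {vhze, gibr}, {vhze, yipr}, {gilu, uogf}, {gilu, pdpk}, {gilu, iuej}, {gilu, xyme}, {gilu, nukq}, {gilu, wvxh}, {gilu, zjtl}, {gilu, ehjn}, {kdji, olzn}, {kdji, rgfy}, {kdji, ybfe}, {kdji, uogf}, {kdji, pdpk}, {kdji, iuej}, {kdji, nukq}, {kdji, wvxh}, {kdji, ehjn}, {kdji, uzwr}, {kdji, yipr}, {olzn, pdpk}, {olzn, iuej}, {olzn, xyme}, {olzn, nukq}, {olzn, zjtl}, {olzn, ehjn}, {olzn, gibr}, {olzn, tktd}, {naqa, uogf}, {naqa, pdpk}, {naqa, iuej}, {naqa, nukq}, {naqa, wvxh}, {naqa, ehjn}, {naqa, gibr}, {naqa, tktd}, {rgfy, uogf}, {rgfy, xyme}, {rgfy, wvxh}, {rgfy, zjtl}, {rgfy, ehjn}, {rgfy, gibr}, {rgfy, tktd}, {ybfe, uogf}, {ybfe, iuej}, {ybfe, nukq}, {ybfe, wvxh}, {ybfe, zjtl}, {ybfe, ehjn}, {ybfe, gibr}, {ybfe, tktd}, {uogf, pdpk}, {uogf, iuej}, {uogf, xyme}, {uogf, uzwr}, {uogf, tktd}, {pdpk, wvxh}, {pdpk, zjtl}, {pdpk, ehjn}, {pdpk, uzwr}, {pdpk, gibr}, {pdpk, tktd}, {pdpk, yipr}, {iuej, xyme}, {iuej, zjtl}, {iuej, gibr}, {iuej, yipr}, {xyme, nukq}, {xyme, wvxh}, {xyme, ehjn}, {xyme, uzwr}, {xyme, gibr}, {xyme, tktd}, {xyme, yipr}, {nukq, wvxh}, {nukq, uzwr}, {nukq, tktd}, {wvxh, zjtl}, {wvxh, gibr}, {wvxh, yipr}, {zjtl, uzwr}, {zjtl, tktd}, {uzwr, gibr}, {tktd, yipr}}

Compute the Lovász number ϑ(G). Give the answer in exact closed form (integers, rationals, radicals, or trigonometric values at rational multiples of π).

deg(jdzk) = 15; N(jdzk) = {bszw, yqof, lcjb, vhze, naqa, rgfy, ybfe, pdpk, iuej, xyme, nukq, zjtl, ehjn, uzwr, yipr}.
N(uzwr) = {ckvi, bszw, msfb, jdzk, eiib, ihcv, lcjb, yxnk, kdji, uogf, pdpk, xyme, nukq, zjtl, gibr}, |N(uzwr)| = 15.
Vertex olzn has 15 neighbors: bszw, msfb, yqof, ihcv, lcjb, vhze, kdji, pdpk, iuej, xyme, nukq, zjtl, ehjn, gibr, tktd.
Vertex yqof has 15 neighbors: ckvi, bszw, jdzk, eiib, ihcv, gilu, kdji, olzn, naqa, rgfy, uogf, nukq, zjtl, gibr, yipr.
deg(v) = 15 for all v (|V|=28); this is K(8,2), the Kneser graph.
A has 3 distinct eigenvalues ≈ [15.0, 1.0, -5.0].
−28·(-5) / ((15)−(-5)) = 7 = ϑ(G).
Numerically 7.000000000.

7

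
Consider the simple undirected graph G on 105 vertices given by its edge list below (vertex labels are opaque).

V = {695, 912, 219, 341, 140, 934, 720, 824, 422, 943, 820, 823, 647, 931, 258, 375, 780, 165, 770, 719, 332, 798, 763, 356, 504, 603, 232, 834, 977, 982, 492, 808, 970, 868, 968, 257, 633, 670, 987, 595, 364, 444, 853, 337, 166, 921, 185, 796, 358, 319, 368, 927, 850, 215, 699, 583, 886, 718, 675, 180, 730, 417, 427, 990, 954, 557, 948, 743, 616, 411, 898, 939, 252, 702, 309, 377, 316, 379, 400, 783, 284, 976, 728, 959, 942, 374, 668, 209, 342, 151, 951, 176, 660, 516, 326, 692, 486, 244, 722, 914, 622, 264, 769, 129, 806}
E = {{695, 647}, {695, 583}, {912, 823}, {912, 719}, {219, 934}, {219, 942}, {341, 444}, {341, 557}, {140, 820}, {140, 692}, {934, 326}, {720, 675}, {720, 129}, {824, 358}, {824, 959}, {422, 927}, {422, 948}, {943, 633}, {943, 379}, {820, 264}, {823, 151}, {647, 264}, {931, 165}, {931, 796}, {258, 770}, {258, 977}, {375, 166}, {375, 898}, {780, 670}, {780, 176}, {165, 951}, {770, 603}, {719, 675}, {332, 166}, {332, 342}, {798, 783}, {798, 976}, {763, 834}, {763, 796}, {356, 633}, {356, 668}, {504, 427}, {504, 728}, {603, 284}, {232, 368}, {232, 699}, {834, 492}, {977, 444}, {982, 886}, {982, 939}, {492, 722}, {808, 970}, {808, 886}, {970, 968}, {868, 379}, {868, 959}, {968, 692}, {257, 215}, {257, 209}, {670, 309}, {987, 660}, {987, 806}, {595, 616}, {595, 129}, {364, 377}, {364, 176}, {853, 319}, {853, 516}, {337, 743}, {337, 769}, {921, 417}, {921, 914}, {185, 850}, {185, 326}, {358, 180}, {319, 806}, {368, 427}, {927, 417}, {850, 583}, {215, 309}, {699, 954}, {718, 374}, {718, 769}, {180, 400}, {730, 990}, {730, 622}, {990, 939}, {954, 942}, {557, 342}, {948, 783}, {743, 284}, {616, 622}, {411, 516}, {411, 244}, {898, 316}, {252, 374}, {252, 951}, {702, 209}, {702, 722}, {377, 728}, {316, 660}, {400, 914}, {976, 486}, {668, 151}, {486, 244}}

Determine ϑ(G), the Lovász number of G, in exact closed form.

105*cos(pi/105)/(cos(pi/105) + 1)

N(868) = {379, 959}, |N(868)| = 2.
N(326) = {934, 185}, |N(326)| = 2.
deg(834) = 2; N(834) = {763, 492}.
deg(417) = 2; N(417) = {921, 927}.
2-regular, N=105; connected 2-regular on 105 ⇒ C_{105}.
spec(A) ≈ [2.0, 1.99642, 1.98569, 1.96786, 1.94298, 1.91115, 1.87247, 1.82709, 1.77517, 1.7169, 1.65248, 1.58214, 1.50614, 1.42475, 1.33826, 1.24698, 1.15123, 1.05137, 0.94774, 0.84071, 0.73068, 0.61803, 0.50317, 0.38651, 0.26847, 0.14946, 0.02992, -0.08973, -0.20906, -0.32764, -0.44504, -0.56085, -0.67466, -0.78605, -0.89463, -1.0, -1.10179, -1.19964, -1.2932, -1.38213, -1.4661, -1.54483, -1.61803, -1.68544, -1.74682, -1.80194, -1.85061, -1.89265, -1.92793, -1.9563, -1.97766, -1.99195, -1.9991] (distinct, 5 d.p.).
−105·(-2*cos(pi/105)) / ((2)−(-2*cos(pi/105))) = 105*cos(pi/105)/(cos(pi/105) + 1) = ϑ(G).
Numerically 52.488249.
α=52, χ(Ḡ)=53; ϑ=105*cos(pi/105)/(cos(pi/105) + 1) lies between (both strict).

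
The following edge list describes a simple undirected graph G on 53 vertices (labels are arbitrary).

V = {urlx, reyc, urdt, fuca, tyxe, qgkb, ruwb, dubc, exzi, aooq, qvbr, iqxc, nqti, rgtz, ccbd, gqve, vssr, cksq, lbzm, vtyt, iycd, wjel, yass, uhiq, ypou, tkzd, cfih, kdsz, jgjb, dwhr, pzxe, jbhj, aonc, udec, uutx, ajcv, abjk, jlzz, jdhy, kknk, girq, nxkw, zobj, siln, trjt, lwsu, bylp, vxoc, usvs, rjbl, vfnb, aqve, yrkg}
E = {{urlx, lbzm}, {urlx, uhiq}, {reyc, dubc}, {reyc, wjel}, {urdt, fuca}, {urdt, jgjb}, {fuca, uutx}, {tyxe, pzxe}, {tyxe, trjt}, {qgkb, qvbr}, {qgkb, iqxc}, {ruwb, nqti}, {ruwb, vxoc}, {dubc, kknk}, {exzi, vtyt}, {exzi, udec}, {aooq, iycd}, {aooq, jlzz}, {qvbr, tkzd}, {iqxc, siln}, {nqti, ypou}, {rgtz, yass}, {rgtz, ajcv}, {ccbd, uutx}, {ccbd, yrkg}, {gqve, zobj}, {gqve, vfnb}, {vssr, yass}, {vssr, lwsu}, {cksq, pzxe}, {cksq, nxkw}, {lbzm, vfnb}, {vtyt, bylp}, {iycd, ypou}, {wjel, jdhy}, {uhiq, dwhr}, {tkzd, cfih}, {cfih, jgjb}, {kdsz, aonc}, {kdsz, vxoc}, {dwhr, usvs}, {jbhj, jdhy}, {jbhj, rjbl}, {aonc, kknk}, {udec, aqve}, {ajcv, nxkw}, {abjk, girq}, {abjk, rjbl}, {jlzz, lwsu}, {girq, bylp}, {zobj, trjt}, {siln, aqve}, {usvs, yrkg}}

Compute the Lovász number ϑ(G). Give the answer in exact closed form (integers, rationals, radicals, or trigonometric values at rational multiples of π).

53*cos(pi/53)/(cos(pi/53) + 1)

deg(tyxe) = 2; N(tyxe) = {pzxe, trjt}.
N(lwsu) = {vssr, jlzz}, |N(lwsu)| = 2.
N(siln) = {iqxc, aqve}, |N(siln)| = 2.
Vertex abjk has 2 neighbors: girq, rjbl.
G on 53 vertices is 2-regular; the odd cycle C_{53}.
Distinct eigenvalues (to 4 d.p.): [2.0, 1.986, 1.944, 1.8748, 1.7793, 1.6588, 1.515, 1.35, 1.166, 0.9656, 0.7517, 0.5272, 0.2953, 0.0593, -0.1776, -0.412, -0.6405, -0.8601, -1.0676, -1.2602, -1.435, -1.5897, -1.7221, -1.8303, -1.9128, -1.9685, -1.9965].
λ_max=2, λ_min=-2*cos(pi/53); ϑ = −53·λ_min/(λ_max−λ_min) = 53*cos(pi/53)/(cos(pi/53) + 1).
= 26.47670899… (decimal).
Sandwich: α(G)=26 ≤ ϑ(G)=53*cos(pi/53)/(cos(pi/53) + 1) ≤ χ(Ḡ)=27 (both strict).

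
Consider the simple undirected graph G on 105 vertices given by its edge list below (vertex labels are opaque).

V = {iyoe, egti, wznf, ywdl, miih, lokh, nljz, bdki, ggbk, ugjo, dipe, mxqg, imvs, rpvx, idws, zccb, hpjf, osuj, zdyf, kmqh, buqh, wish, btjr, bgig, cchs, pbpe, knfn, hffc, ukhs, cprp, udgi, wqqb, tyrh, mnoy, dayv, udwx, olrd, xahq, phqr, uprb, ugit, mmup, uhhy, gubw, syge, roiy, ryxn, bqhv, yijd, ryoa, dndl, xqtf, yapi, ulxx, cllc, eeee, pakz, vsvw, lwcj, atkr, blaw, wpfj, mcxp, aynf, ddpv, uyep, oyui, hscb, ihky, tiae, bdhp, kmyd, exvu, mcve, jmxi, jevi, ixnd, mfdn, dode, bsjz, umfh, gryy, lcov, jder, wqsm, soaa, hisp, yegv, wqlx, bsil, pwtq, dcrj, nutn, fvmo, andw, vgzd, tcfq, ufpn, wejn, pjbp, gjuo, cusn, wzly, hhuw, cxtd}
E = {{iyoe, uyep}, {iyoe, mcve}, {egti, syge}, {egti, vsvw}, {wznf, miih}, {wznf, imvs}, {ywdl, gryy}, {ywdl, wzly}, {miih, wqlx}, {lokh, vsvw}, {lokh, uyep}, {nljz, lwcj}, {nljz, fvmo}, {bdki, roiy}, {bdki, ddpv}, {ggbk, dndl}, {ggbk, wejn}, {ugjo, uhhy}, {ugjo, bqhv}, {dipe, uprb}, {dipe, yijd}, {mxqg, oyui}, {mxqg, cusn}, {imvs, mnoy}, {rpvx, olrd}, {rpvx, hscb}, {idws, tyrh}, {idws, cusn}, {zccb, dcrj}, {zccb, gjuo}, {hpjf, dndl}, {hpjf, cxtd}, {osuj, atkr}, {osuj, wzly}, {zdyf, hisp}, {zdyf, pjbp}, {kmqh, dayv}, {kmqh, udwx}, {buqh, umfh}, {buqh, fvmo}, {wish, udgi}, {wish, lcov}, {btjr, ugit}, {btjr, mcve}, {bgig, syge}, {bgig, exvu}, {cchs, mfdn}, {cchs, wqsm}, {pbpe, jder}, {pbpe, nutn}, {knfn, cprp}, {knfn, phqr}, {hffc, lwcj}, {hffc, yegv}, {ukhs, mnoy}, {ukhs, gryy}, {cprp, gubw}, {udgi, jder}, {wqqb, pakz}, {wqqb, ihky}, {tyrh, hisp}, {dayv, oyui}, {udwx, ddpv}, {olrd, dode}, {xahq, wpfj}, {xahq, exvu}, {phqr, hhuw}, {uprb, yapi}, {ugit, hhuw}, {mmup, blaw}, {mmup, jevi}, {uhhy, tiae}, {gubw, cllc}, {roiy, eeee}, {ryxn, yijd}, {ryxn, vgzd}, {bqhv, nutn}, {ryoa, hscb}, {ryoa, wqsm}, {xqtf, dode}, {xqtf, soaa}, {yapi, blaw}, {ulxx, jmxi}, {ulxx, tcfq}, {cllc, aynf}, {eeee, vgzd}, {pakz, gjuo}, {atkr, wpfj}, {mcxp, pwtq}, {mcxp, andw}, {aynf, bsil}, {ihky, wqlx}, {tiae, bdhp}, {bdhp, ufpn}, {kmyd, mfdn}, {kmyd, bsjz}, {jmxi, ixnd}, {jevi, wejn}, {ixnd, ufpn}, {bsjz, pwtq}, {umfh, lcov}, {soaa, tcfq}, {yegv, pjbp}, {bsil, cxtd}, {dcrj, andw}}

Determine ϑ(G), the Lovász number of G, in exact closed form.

deg(wznf) = 2; N(wznf) = {miih, imvs}.
Vertex uhhy has 2 neighbors: ugjo, tiae.
deg(osuj) = 2; N(osuj) = {atkr, wzly}.
Vertex udwx has 2 neighbors: kmqh, ddpv.
Regular of degree 2 on 105 vertices: this is C_{105}, the 105-cycle.
A has 53 distinct eigenvalues ≈ [2.0, 1.99642, 1.98569, 1.96786, 1.94298, 1.91115, 1.87247, 1.82709, 1.77517, 1.7169, 1.65248, 1.58214, 1.50614, 1.42475, 1.33826, 1.24698, 1.15123, 1.05137, 0.94774, 0.84071, 0.73068, 0.61803, 0.50317, 0.38651, 0.26847, 0.14946, 0.02992, -0.08973, -0.20906, -0.32764, -0.44504, -0.56085, -0.67466, -0.78605, -0.89463, -1.0, -1.10179, -1.19964, -1.2932, -1.38213, -1.4661, -1.54483, -1.61803, -1.68544, -1.74682, -1.80194, -1.85061, -1.89265, -1.92793, -1.9563, -1.97766, -1.99195, -1.9991].
−105·(-2*cos(pi/105)) / ((2)−(-2*cos(pi/105))) = 105*cos(pi/105)/(cos(pi/105) + 1) = ϑ(G).
= 52.48824872… (decimal).
α=52, χ(Ḡ)=53; ϑ=105*cos(pi/105)/(cos(pi/105) + 1) lies between (both strict).

105*cos(pi/105)/(cos(pi/105) + 1)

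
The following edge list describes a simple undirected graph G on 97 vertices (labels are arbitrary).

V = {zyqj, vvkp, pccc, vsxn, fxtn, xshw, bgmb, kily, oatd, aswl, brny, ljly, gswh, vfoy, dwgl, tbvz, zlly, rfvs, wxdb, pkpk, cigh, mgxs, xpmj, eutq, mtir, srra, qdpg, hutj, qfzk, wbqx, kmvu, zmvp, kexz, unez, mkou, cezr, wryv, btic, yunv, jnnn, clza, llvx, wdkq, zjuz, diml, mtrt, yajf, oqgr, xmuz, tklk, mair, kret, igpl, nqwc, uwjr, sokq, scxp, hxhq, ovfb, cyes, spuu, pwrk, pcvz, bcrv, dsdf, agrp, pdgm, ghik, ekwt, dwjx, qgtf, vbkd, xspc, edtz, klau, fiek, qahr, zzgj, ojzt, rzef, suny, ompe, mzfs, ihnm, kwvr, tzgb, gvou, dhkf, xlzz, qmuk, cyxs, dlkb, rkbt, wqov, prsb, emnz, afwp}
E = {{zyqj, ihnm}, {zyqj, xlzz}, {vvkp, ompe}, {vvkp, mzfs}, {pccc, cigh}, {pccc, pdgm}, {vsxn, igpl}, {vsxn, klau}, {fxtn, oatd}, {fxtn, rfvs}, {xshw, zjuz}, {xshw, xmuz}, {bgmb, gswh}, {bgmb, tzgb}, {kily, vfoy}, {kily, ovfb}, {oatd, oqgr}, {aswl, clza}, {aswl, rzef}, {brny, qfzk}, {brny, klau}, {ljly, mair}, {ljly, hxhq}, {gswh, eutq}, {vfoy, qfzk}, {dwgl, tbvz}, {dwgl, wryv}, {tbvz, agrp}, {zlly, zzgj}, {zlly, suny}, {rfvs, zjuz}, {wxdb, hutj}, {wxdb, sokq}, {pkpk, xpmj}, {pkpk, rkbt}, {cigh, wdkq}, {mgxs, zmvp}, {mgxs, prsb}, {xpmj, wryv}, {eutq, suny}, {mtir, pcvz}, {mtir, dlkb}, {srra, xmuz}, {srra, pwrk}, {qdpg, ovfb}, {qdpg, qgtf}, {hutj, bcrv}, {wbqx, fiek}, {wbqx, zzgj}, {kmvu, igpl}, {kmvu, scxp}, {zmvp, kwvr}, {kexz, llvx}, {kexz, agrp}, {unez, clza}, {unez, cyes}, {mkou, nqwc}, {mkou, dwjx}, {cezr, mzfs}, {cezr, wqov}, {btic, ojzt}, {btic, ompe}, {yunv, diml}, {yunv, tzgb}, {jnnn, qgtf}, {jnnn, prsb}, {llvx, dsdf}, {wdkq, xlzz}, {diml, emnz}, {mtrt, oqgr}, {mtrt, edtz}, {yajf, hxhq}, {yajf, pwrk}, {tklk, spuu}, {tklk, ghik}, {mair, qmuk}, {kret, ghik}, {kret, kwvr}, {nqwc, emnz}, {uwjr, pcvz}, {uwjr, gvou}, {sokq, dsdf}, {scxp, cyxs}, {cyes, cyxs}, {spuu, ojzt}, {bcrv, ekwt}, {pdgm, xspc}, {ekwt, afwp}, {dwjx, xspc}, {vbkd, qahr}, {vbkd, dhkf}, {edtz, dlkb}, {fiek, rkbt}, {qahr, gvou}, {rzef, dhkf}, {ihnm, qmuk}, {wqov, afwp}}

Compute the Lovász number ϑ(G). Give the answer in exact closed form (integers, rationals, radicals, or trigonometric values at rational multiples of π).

Vertex kwvr has 2 neighbors: zmvp, kret.
N(ompe) = {vvkp, btic}, |N(ompe)| = 2.
Vertex cezr has 2 neighbors: mzfs, wqov.
deg(yajf) = 2; N(yajf) = {hxhq, pwrk}.
97-vertex 2-regular graph: connected 2-regular on 97 ⇒ C_{97}.
spec(A) ≈ [2.0, 1.996, 1.983, 1.962, 1.933, 1.896, 1.851, 1.798, 1.737, 1.67, 1.595, 1.513, 1.426, 1.332, 1.232, 1.128, 1.019, 0.905, 0.788, 0.667, 0.544, 0.418, 0.29, 0.162, 0.032, -0.097, -0.226, -0.354, -0.481, -0.606, -0.728, -0.847, -0.962, -1.074, -1.181, -1.283, -1.379, -1.47, -1.555, -1.633, -1.704, -1.769, -1.825, -1.874, -1.916, -1.949, -1.974, -1.991, -1.999] (distinct, 3 d.p.).
λ_max=2, λ_min=-2*cos(pi/97); ϑ = −97·λ_min/(λ_max−λ_min) = 97*cos(pi/97)/(cos(pi/97) + 1).
Numerically 48.48727921.
α=48, χ(Ḡ)=49; ϑ=97*cos(pi/97)/(cos(pi/97) + 1) lies between (both strict).

97*cos(pi/97)/(cos(pi/97) + 1)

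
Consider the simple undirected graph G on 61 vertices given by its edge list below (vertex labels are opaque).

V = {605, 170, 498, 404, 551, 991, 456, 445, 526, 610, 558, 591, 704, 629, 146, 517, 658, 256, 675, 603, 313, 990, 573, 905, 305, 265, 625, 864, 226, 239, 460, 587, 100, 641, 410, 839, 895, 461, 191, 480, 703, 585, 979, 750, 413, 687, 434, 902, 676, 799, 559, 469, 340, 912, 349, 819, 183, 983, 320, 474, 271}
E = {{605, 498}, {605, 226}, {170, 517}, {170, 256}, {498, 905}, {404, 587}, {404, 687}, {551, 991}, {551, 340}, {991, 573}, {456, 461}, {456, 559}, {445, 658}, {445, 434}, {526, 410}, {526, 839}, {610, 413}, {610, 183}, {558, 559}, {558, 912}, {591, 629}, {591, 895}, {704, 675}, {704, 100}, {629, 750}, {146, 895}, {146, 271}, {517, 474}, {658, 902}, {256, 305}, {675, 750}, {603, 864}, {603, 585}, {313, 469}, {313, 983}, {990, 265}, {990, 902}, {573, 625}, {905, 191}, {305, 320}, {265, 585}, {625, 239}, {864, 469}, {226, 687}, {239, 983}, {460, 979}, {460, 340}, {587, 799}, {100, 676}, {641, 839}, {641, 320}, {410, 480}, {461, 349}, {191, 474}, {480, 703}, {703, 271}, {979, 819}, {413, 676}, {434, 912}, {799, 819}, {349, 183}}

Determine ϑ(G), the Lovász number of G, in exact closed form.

61*cos(pi/61)/(cos(pi/61) + 1)

N(819) = {979, 799}, |N(819)| = 2.
N(551) = {991, 340}, |N(551)| = 2.
N(675) = {704, 750}, |N(675)| = 2.
Vertex 320 has 2 neighbors: 305, 641.
Every vertex has degree 2 (N=61); connected 2-regular on 61 ⇒ C_{61}.
Distinct eigenvalues (to 5 d.p.): [2.0, 1.9894, 1.95771, 1.90527, 1.83263, 1.74057, 1.63006, 1.50226, 1.35855, 1.20043, 1.02959, 0.84783, 0.65708, 0.45938, 0.2568, 0.0515, -0.15435, -0.35856, -0.55897, -0.75346, -0.93995, -1.11649, -1.28119, -1.4323, -1.56824, -1.68755, -1.78897, -1.87143, -1.93406, -1.97618, -1.99735].
−61·(-2*cos(pi/61)) / ((2)−(-2*cos(pi/61))) = 61*cos(pi/61)/(cos(pi/61) + 1) = ϑ(G).
= 30.479766457… (decimal).
α=30, χ(Ḡ)=31; ϑ=61*cos(pi/61)/(cos(pi/61) + 1) lies between (both strict).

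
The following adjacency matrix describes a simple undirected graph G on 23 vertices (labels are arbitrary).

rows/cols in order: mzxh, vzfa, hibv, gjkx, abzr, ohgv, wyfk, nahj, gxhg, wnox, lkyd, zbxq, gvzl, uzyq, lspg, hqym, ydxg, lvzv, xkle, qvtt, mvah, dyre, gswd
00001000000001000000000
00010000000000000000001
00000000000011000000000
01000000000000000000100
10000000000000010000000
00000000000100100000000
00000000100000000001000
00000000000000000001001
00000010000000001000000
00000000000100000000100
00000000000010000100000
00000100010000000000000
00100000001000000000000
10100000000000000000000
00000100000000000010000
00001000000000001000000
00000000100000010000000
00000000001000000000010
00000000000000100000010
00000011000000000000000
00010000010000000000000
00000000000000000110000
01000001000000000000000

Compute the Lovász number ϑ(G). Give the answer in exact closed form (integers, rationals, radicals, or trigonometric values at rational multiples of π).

N(hibv) = {gvzl, uzyq}, |N(hibv)| = 2.
deg(gjkx) = 2; N(gjkx) = {vzfa, mvah}.
Vertex xkle has 2 neighbors: lspg, dyre.
deg(uzyq) = 2; N(uzyq) = {mzxh, hibv}.
2-regular, N=23; a single 23-cycle (edge-transitive).
The 12 distinct eigenvalues: [2.0, 1.9258, 1.7088, 1.3651, 0.9201, 0.4069, -0.1365, -0.6698, -1.1534, -1.5514, -1.8344, -1.9814].
ϑ = −N·λ_min/(λ_max−λ_min) = −23·(-2*cos(pi/23))/(2−(-2*cos(pi/23))) = 23*cos(pi/23)/(cos(pi/23) + 1).
ϑ(G) ≈ 11.446194.
Lovász sandwich 11 ≤ 23*cos(pi/23)/(cos(pi/23) + 1) ≤ 12: both strict.

23*cos(pi/23)/(cos(pi/23) + 1)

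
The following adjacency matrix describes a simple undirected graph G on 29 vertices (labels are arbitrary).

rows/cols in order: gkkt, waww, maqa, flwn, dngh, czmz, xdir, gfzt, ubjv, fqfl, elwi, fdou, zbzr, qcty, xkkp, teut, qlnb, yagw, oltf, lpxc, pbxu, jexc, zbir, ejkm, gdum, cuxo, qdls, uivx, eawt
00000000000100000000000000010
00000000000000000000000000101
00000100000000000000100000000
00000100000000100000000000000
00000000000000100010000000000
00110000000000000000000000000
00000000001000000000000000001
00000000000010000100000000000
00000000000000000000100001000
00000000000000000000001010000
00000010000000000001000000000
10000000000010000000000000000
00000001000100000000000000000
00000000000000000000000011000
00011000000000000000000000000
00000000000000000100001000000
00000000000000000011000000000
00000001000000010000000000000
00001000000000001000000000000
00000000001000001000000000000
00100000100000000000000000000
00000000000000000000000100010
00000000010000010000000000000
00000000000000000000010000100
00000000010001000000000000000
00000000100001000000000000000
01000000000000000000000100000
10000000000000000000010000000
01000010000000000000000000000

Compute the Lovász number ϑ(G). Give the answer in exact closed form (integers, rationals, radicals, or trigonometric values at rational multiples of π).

29*cos(pi/29)/(cos(pi/29) + 1)

deg(oltf) = 2; N(oltf) = {dngh, qlnb}.
N(zbzr) = {gfzt, fdou}, |N(zbzr)| = 2.
deg(waww) = 2; N(waww) = {qdls, eawt}.
N(dngh) = {xkkp, oltf}, |N(dngh)| = 2.
deg(v) = 2 for all v (|V|=29); the odd cycle C_{29}.
spec(A) ≈ [2.0, 1.95324, 1.81515, 1.59219, 1.29477, 0.93682, 0.53506, 0.10828, -0.32356, -0.74028, -1.12237, -1.45199, -1.71371, -1.89531, -1.98828] (distinct, 5 d.p.).
Lovász (edge-transitive): ϑ = −29·(-2*cos(pi/29))/((2)−(-2*cos(pi/29))) = 29*cos(pi/29)/(cos(pi/29) + 1).
= 14.457375255… (decimal).
Sandwich: α(G)=14 ≤ ϑ(G)=29*cos(pi/29)/(cos(pi/29) + 1) ≤ χ(Ḡ)=15 (both strict).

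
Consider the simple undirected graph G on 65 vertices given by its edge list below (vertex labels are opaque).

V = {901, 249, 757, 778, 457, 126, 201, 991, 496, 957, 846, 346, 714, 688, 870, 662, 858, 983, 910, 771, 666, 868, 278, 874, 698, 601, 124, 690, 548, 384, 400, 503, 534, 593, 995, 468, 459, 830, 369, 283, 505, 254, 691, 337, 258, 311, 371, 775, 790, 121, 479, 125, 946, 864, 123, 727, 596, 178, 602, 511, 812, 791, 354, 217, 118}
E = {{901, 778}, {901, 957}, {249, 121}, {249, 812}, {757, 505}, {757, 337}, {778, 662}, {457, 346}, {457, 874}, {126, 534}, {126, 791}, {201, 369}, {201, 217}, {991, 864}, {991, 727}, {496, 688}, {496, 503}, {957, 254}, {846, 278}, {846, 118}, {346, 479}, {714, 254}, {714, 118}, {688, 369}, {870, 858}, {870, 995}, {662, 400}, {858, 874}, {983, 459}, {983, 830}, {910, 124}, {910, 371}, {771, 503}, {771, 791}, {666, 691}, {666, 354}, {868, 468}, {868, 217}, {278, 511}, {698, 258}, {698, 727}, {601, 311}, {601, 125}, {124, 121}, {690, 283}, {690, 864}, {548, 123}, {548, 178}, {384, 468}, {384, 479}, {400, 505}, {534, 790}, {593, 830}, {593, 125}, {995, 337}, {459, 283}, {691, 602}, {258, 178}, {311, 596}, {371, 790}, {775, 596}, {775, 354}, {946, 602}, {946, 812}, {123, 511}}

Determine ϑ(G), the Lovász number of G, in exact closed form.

N(124) = {910, 121}, |N(124)| = 2.
deg(593) = 2; N(593) = {830, 125}.
Vertex 830 has 2 neighbors: 983, 593.
N(874) = {457, 858}, |N(874)| = 2.
deg(v) = 2 for all v (|V|=65); this is C_{65}, the 65-cycle.
spec(A) ≈ [2.0, 1.9907, 1.9627, 1.9165, 1.8523, 1.7709, 1.6729, 1.5593, 1.4312, 1.2897, 1.1361, 0.972, 0.7987, 0.618, 0.4316, 0.2411, 0.0483, -0.1449, -0.3367, -0.5254, -0.7092, -0.8864, -1.0553, -1.2143, -1.362, -1.497, -1.618, -1.7239, -1.8137, -1.8866, -1.9419, -1.979, -1.9977] (distinct, 4 d.p.).
Lovász: ϑ = −65(-2*cos(pi/65))/(2+-(-1)*2*cos(pi/65)) = 65*cos(pi/65)/(cos(pi/65) + 1).
≈ 32.48101 (to 5 d.p.).
Lovász sandwich 32 ≤ 65*cos(pi/65)/(cos(pi/65) + 1) ≤ 33: both strict.

65*cos(pi/65)/(cos(pi/65) + 1)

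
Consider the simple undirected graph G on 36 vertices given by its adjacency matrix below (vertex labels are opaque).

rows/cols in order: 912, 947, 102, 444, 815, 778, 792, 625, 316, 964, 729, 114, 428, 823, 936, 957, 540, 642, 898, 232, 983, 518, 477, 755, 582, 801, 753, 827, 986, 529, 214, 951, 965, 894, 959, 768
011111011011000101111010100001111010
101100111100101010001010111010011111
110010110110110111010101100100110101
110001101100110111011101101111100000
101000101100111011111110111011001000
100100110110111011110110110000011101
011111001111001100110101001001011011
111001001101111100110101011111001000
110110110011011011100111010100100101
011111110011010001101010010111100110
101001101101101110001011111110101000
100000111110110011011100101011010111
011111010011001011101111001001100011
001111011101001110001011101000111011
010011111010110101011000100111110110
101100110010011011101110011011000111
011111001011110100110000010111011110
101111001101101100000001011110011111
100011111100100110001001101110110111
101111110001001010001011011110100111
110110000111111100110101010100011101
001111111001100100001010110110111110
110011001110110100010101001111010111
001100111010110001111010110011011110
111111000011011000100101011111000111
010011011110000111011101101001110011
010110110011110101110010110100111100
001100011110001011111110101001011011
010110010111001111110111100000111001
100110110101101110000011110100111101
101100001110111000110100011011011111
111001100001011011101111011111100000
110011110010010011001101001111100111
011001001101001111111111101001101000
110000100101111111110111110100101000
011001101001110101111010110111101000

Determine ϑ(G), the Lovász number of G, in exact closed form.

N(214) = {912, 102, 444, 316, 964, 729, 428, 823, 936, 898, 232, 518, 801, 753, 986, 529, 951, 965, 894, 959, 768}, |N(214)| = 21.
deg(912) = 21; N(912) = {947, 102, 444, 815, 778, 625, 316, 729, 114, 957, 642, 898, 232, 983, 477, 582, 529, 214, 951, 965, 959}.
Vertex 959 has 21 neighbors: 912, 947, 792, 964, 114, 428, 823, 936, 957, 540, 642, 898, 232, 518, 477, 755, 582, 801, 827, 214, 965.
N(965) = {912, 947, 815, 778, 792, 625, 729, 823, 540, 642, 983, 518, 755, 753, 827, 986, 529, 214, 894, 959, 768}, |N(965)| = 21.
Every vertex has degree 21 (N=36); this is K(9,2), the Kneser graph.
The 3 distinct eigenvalues: [21.0, 1.0, -6.0].
ϑ = −N·λ_min/(λ_max−λ_min) = −36·(-6)/(21−(-6)) = 8.
ϑ(G) ≈ 8.000000000.

8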